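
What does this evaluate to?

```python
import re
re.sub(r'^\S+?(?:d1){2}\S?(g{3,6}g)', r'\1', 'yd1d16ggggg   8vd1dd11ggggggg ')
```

This matches anchored at the start of the string; then one or more of a non-whitespace character (lazy); then the literal 'd1' repeated 2 times, then optionally a non-whitespace character; then 3 to 6 of a literal 'g', then the literal 'g' (captured).
Matches: at [0:11] → 'yd1d16ggggg'.
`\1` in the replacement pulls in group 1's text for each match.

'ggggg   8vd1dd11ggggggg '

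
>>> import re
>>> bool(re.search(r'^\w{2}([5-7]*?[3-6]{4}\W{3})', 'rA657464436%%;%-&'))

False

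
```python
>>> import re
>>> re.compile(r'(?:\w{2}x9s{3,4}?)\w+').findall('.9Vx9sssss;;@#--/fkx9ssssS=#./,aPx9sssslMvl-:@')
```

['9Vx9sssss', 'fkx9ssssS', 'aPx9sssslMvl']

`findall` yields the raw match text (3 of them) because the pattern has no groups.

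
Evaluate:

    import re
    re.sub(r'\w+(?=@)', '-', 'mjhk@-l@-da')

The positive lookaround only admits positions where the adjacent text matches; those characters stay outside the span.
Each match is replaced by '-'.

'-@--@-da'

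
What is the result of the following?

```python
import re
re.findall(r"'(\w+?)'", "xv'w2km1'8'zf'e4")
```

Matches: at [2:9] match "'w2km1'", group 1 = 'w2km1'; at [10:14] match "'zf'", group 1 = 'zf'.
One capturing group, so `findall` returns just the captured substring from each match — 2 in all.

['w2km1', 'zf']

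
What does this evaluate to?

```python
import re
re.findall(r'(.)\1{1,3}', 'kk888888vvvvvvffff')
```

A backreference is literal: `\1` must see the identical characters the first group matched.
Because there's exactly one group, `findall` drops the full match and keeps group 1 from each hit.

['k', '8', '8', 'v', 'v', 'f']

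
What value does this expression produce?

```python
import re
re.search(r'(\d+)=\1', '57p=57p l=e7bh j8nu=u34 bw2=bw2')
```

`\1` has to match the exact text group 1 already captured.
Unlike `match`, `search` isn't anchored — it looks for the pattern anywhere in the string.
Here nothing in the string fits, so the call returns None.

None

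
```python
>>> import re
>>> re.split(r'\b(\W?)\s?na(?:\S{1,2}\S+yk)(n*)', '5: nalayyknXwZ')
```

['5', ':', 'n', 'XwZ']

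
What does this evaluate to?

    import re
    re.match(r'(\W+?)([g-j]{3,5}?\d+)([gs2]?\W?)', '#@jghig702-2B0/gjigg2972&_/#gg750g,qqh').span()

(0, 11)

Pattern: one or more of a non-word character (lazy) (captured); then 3 to 5 of a character in [g-j] (lazy), then one or more of a digit (captured); then optionally one of [gs2], then optionally a non-word character (captured).
With `match`, the pattern is implicitly anchored at the beginning.
The match spans [0:11] → '#@jghig702-'.
Captured: group 1 = '#@', group 2 = 'jghig702', group 3 = '-'.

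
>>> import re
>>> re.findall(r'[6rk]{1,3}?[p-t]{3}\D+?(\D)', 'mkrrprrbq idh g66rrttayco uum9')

This matches 1 to 3 of one of [6rk] (lazy), then exactly 3 of a character in [p-t], then one or more of a non-digit (lazy); then a non-digit (captured).
Lazy quantifiers expand one character at a time until the remainder of the pattern can match.
Walking the string: at [1:7] match 'krrprr', group 1 = 'r'; at [15:22] match '66rrtta', group 1 = 'a'.
With a single group, `findall` returns only what that group captured — 2 items.

['r', 'a']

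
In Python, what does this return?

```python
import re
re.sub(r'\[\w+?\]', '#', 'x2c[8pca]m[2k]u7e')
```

Matches: at [3:9] → '[8pca]'; at [10:14] → '[2k]'.
Each match is replaced by '#'.

'x2c#m#u7e'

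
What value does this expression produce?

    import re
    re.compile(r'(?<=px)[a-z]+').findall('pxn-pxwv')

['n', 'wv']

The positive lookaround only admits positions where the adjacent text matches; those characters stay outside the span.
Walking the string: at [2:3] → 'n'; at [6:8] → 'wv'.
No capturing groups, so `findall` returns the 2 full match strings.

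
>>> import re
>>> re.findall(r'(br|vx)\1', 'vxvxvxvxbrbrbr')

['vx', 'vx', 'br']

The backreference `\1` re-matches whatever the first group consumed, character for character.
One capturing group, so `findall` returns just the captured substring from each match — 3 in all.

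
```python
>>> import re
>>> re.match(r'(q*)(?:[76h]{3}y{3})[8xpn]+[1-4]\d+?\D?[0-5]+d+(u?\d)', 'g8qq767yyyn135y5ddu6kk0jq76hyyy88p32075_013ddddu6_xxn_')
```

This matches zero or more of a literal 'q' (captured); then exactly 3 of one of [76h], then exactly 3 of a literal 'y' (non-capturing group); then one or more of one of [8xpn], then a character in [1-4], then one or more of a digit (lazy); then optionally a non-digit, then one or more of a character in [0-5], then one or more of the literal 'd'; then optionally a literal 'u', then a digit (captured).
`re.match` only tries the pattern at the start of the string.
Here position 0 doesn't satisfy it, so the call returns None.

None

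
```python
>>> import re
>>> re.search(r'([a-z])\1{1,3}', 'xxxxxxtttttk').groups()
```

The match spans [0:4] → 'xxxx'.
Captured: group 1 = 'x'.

('x',)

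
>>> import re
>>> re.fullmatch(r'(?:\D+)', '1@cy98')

The pattern matches one or more of a non-digit (non-capturing group).
`re.fullmatch` is like wrapping the pattern in `^…$` (in single-line mode).
Here the pattern can't cover the whole string, so the call returns None.

None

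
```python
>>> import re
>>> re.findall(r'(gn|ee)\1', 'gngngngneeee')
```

['gn', 'gn', 'ee']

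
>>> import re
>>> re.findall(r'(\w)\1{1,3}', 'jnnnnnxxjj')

['n', 'x', 'j']

The backreference `\1` re-matches whatever the first group consumed, character for character.
Matches: at [1:5] match 'nnnn', group 1 = 'n'; at [6:8] match 'xx', group 1 = 'x'; at [8:10] match 'jj', group 1 = 'j'.
Because there's exactly one group, `findall` drops the full match and keeps group 1 from each hit.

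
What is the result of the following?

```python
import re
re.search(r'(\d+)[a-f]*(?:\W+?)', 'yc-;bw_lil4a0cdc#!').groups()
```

('0',)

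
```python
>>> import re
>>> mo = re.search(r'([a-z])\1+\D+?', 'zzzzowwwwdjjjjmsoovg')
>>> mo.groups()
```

('z',)

A backreference is literal: `\1` must see the identical characters the first group matched.
Unlike `match`, `search` isn't anchored — it looks for the pattern anywhere in the string.
The match spans [0:5] → 'zzzzo'.
Captured: group 1 = 'z'.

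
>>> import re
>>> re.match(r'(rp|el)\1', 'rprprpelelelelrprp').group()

'rprp'

After group 1 captures some text, `\1` only succeeds where that same text appears again.
`match` is anchored at position 0; if the pattern doesn't fit there, it returns None.
The match spans [0:4] → 'rprp'.
Captured: group 1 = 'rp'.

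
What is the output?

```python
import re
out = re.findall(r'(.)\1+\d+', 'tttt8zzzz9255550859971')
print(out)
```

['t', 'z']

A backreference is literal: `\1` must see the identical characters the first group matched.
`findall` collects group 1 from each match (2 total).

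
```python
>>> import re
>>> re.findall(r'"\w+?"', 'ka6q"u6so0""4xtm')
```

['"u6so0"']

Since nothing is captured, `findall` lists the 1 matched substring directly.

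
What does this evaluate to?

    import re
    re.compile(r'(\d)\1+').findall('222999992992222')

['2', '9', '9', '2']

A backreference is literal: `\1` must see the identical characters the first group matched.
Matches: at [0:3] match '222', group 1 = '2'; at [3:8] match '99999', group 1 = '9'; at [9:11] match '99', group 1 = '9'; at [11:15] match '2222', group 1 = '2'.
With a single group, `findall` returns only what that group captured — 4 items.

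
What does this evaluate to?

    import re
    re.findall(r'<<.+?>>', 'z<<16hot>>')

`findall` yields the raw match text (1 of them) because the pattern has no groups.

['<<16hot>>']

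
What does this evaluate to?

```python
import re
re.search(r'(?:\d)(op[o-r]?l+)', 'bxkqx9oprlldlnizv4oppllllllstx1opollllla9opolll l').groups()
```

('oprll',)

Pattern: a digit (non-capturing group); then the literal 'op', then optionally a character in [o-r], then one or more of a literal 'l' (captured).
`search` walks the string left to right and returns the first match it finds.
The match spans [5:11] → '9oprll'.
Captured: group 1 = 'oprll'.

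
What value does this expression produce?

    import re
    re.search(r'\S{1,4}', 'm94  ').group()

The pattern matches 1 to 4 of a non-whitespace character.
Unlike `match`, `search` isn't anchored — it looks for the pattern anywhere in the string.
The match spans [0:3] → 'm94'.

'm94'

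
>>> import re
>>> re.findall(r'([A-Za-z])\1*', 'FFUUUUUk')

['F', 'U', 'k']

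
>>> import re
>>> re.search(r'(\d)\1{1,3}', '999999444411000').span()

(0, 4)

`\1` is not a pattern — it's the concrete string captured by group 1, re-applied verbatim.
The match spans [0:4] → '9999'.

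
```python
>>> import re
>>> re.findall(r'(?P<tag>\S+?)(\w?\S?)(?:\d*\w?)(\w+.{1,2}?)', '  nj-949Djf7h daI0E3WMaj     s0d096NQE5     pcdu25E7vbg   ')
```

[('n', 'j-', 'jf7h '), ('d', 'aI', '3WMaj '), ('s', '0d', 'QE5 '), ('p', 'cd', '25E7vbg ')]

Pattern: one or more of a non-whitespace character (lazy) (captured as 'tag'); then optionally a word character, then optionally a non-whitespace character (captured); then zero or more of a digit, then optionally a word character (non-capturing group); then one or more of a word character, then 1 to 2 of any character (lazy) (captured).
The `?` after the quantifier makes it lazy — it takes as little as possible before letting the rest of the pattern try.
Matches: at [2:14] match 'nj-949Djf7h ', groups = ('n', 'j-', 'jf7h '); at [14:25] match 'daI0E3WMaj ', groups = ('d', 'aI', '3WMaj '); at [29:40] match 's0d096NQE5 ', groups = ('s', '0d', 'QE5 '); at [44:56] match 'pcdu25E7vbg ', groups = ('p', 'cd', '25E7vbg ').
Multiple groups make `findall` return tuples — one 3-tuple for each match.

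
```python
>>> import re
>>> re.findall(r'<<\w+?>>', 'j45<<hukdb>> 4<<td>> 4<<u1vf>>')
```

['<<hukdb>>', '<<td>>', '<<u1vf>>']

`findall` yields the raw match text (3 of them) because the pattern has no groups.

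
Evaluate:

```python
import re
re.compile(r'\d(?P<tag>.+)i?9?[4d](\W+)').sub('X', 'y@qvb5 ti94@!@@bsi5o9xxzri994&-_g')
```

'y@qvbX_g'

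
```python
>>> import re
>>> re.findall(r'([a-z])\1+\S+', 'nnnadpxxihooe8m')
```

['n']

A backreference is literal: `\1` must see the identical characters the first group matched.
`findall` collects group 1 from the one match (1 total).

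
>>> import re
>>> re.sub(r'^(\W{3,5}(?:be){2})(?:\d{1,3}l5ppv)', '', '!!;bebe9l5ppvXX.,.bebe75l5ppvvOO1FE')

'XX.,.bebe75l5ppvvOO1FE'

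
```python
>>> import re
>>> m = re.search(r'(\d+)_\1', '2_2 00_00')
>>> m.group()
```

'2_2'

`\1` is not a pattern — it's the concrete string captured by group 1, re-applied verbatim.
The match spans [0:3] → '2_2'.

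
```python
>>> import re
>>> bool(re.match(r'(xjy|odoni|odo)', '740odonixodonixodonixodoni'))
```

False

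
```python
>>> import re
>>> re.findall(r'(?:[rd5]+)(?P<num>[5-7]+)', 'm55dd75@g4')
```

['75']

Pattern: one or more of one of [rd5] (non-capturing group); then one or more of a character in [5-7] (captured as 'num').
Matches: at [1:7] match '55dd75', group 1 = '75'.
With a single group, `findall` returns only what that group captured — 1 item.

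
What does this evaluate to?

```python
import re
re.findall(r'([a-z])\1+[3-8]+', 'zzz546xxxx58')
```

`\1` has to match the exact text group 1 already captured.
Walking the string: at [0:6] match 'zzz546', group 1 = 'z'; at [6:12] match 'xxxx58', group 1 = 'x'.
With a single group, `findall` returns only what that group captured — 2 items.

['z', 'x']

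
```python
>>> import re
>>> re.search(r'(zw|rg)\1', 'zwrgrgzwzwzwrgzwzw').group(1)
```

'rg'

The backreference `\1` re-matches whatever the first group consumed, character for character.
Unlike `match`, `search` isn't anchored — it looks for the pattern anywhere in the string.
The match spans [2:6] → 'rgrg'.
Captured: group 1 = 'rg'.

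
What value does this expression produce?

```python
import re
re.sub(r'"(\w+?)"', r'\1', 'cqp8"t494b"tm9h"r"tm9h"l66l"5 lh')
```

'cqp8t494btm9hrtm9hl66l5 lh'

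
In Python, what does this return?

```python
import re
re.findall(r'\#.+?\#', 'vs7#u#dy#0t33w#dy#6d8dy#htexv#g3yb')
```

['#u#', '#0t33w#', '#6d8dy#']

The `?` after the quantifier makes it lazy — it takes as little as possible before letting the rest of the pattern try.
Walking the string: at [3:6] → '#u#'; at [8:15] → '#0t33w#'; at [17:24] → '#6d8dy#'.
Since nothing is captured, `findall` lists the 3 matched substrings directly.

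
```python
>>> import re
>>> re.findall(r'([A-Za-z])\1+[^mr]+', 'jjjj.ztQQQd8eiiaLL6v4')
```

The backreference `\1` re-matches whatever the first group consumed, character for character.
Matches: at [0:21] match 'jjjj.ztQQQd8eiiaLL6v4', group 1 = 'j'.
With a single group, `findall` returns only what that group captured — 1 item.

['j']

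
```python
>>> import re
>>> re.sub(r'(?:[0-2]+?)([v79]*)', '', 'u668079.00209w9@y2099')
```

'u668.w9@y'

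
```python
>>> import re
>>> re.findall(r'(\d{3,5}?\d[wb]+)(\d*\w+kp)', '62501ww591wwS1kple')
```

[('62501ww', '591wwS1kp')]

The pattern matches 3 to 5 of a digit (lazy), then a digit, then one or more of one of [wb] (captured); then zero or more of a digit, then one or more of a word character, then the literal 'kp' (captured).
2 groups means the one result is a tuple of 2 captured strings — 1 here.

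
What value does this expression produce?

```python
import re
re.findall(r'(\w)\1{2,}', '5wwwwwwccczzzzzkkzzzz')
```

After group 1 captures some text, `\1` only succeeds where that same text appears again.
Walking the string: at [1:7] match 'wwwwww', group 1 = 'w'; at [7:10] match 'ccc', group 1 = 'c'; at [10:15] match 'zzzzz', group 1 = 'z'; at [17:21] match 'zzzz', group 1 = 'z'.
`findall` collects group 1 from each match (4 total).

['w', 'c', 'z', 'z']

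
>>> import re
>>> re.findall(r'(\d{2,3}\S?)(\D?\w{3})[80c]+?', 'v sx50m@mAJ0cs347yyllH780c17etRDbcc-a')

[('50m', '@mAJ'), ('17e', 'tRDb')]

Multiple groups make `findall` return tuples — one 2-tuple for each match.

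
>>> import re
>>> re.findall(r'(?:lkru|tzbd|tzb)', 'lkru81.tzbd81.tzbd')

['lkru', 'tzbd', 'tzbd']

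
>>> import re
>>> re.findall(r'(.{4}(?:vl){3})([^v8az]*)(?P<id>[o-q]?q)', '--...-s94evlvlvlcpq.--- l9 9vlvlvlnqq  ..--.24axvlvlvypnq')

Pattern: exactly 4 of any character, then the literal 'vl' repeated 3 times (captured); then zero or more of any character except [v8az] (captured); then optionally a character in [o-q], then the literal 'q' (captured as 'id').
Matches: at [6:19] match 's94evlvlvlcpq', groups = ('s94evlvlvl', 'cp', 'q'); at [24:37] match 'l9 9vlvlvlnqq', groups = ('l9 9vlvlvl', 'nq', 'q').
Multiple groups make `findall` return tuples — one 3-tuple for each match.

[('s94evlvlvl', 'cp', 'q'), ('l9 9vlvlvl', 'nq', 'q')]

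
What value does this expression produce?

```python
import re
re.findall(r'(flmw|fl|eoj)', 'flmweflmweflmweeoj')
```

['flmw', 'flmw', 'flmw', 'eoj']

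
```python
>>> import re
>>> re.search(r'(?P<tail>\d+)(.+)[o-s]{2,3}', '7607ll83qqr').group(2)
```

'll83q'

This matches one or more of a digit (captured as 'tail'); then one or more of any character (captured); then 2 to 3 of a character in [o-s].
`re.search` tries every starting position until one works.
The match spans [0:11] → '7607ll83qqr'.
Captured: group 1 = '7607', group 2 = 'll83q'.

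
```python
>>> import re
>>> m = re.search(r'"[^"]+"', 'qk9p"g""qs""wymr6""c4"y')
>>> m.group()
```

'"g"'

`re.search` scans for the first position where the pattern succeeds.
The match spans [4:7] → '"g"'.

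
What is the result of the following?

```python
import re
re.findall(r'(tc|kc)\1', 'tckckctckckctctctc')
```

['kc', 'kc', 'tc']

The backreference `\1` re-matches whatever the first group consumed, character for character.
`findall` collects group 1 from each match (3 total).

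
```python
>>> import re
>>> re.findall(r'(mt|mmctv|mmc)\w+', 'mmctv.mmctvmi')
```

['mmc', 'mmctv']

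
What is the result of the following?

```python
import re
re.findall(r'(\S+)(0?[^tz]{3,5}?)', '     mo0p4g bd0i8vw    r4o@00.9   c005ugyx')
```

The `?` after the quantifier makes it lazy — it takes as little as possible before letting the rest of the pattern try.
2 groups means each result is a tuple of 2 captured strings — 4 here.

[('mo0p4g', ' bd'), ('0i8vw', '   '), ('r4o@00.9', '   '), ('c005u', 'gyx')]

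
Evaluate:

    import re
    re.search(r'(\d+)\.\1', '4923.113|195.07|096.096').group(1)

'096'

The match spans [16:23] → '096.096'.
Captured: group 1 = '096'.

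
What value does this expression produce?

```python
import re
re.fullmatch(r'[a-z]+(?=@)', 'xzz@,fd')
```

For `fullmatch`, every character of the input must be accounted for by the pattern.
Here the string isn't matched end-to-end, so the call returns None.

None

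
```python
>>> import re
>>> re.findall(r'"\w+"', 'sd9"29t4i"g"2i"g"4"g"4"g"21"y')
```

['"29t4i"', '"2i"', '"4"', '"4"', '"21"']

Since nothing is captured, `findall` lists the 5 matched substrings directly.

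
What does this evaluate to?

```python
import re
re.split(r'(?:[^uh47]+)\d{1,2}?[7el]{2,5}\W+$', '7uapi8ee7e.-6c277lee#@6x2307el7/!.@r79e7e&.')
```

Pattern: one or more of any character except [uh47] (non-capturing group); then 1 to 2 of a digit (lazy), then 2 to 5 of one of [7el], then one or more of a non-word character; then anchored at the end.
Matches to split on: at [31:43] → '/!.@r79e7e&.'.
The string is cut at each match, leaving 2 pieces.

['7uapi8ee7e.-6c277lee#@6x2307el7', '']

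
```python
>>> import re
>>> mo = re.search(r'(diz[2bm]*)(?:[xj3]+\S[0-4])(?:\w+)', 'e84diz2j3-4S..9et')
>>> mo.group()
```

The pattern matches the literal 'diz', then zero or more of one of [2bm] (captured); then one or more of one of [xj3], then a non-whitespace character, then a character in [0-4] (non-capturing group); then one or more of a word character (non-capturing group).
`re.search` scans for the first position where the pattern succeeds.
The match spans [3:12] → 'diz2j3-4S'.
Captured: group 1 = 'diz2'.

'diz2j3-4S'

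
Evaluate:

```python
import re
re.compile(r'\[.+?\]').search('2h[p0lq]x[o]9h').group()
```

Lazy quantifiers expand one character at a time until the remainder of the pattern can match.
The match spans [2:8] → '[p0lq]'.

'[p0lq]'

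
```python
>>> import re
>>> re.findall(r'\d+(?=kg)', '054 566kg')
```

['566']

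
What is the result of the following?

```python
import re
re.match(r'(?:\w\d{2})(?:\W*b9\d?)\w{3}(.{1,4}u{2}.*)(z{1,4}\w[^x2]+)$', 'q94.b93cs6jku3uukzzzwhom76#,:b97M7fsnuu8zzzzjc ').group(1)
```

'jku3uukzzzwhom76#,:b97M7fsnuu8zzz'

Pattern: a word character, then exactly 2 of a digit (non-capturing group); then zero or more of a non-word character, then the literal 'b9', then optionally a digit (non-capturing group); then exactly 3 of a word character; then 1 to 4 of any character, then exactly 2 of a literal 'u', then zero or more of any character (captured); then 1 to 4 of a literal 'z', then a word character, then one or more of any character except [x2] (captured); then anchored at the end.
`re.match` only tries the pattern at the start of the string.
The match spans [0:47] → 'q94.b93cs6jku3uukzzzwhom76#,:b97M7fsnuu8zzzzjc '.
Captured: group 1 = 'jku3uukzzzwhom76#,:b97M7fsnuu8zzz', group 2 = 'zjc '.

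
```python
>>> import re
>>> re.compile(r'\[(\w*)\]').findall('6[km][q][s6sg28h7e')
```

Matches: at [1:5] match '[km]', group 1 = 'km'; at [5:8] match '[q]', group 1 = 'q'.
`findall` collects group 1 from each match (2 total).

['km', 'q']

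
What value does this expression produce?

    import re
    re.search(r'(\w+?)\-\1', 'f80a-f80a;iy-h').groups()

('f80a',)

`\1` is not a pattern — it's the concrete string captured by group 1, re-applied verbatim.
Unlike `match`, `search` isn't anchored — it looks for the pattern anywhere in the string.
The match spans [0:9] → 'f80a-f80a'.
Captured: group 1 = 'f80a'.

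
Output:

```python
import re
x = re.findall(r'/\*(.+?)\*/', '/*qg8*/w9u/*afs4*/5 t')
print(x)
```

The `?` after the quantifier makes it lazy — it takes as little as possible before letting the rest of the pattern try.
Because there's exactly one group, `findall` drops the full match and keeps group 1 from each hit.

['qg8', 'afs4']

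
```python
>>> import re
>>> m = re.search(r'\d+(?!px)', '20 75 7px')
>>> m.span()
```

`(?!…)`/`(?<!…)` only lets a position through if the neighbouring text does NOT match; no characters are consumed.
`re.search` scans for the first position where the pattern succeeds.
The match spans [0:2] → '20'.

(0, 2)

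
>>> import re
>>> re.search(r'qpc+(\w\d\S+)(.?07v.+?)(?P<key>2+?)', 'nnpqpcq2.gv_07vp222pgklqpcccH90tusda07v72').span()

The pattern matches the literal 'qp', then one or more of the literal 'c'; then a word character, then a digit, then one or more of a non-whitespace character (captured); then optionally any character, then the literal '07v', then one or more of any character (lazy) (captured); then one or more of a literal '2' (lazy) (captured as 'key').
The match spans [3:41] → 'qpcq2.gv_07vp222pgklqpcccH90tusda07v72'.

(3, 41)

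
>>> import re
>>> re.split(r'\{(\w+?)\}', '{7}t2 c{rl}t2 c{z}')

Matches to split on: at [0:3] → '{7}'; at [7:11] → '{rl}'; at [15:18] → '{z}'.
`re.split` interleaves the captured-group text with the surrounding fragments.

['', '7', 't2 c', 'rl', 't2 c', 'z', '']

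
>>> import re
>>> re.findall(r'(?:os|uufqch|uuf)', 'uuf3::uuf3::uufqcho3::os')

['uuf', 'uuf', 'uufqch', 'os']

The regex engine tests alternatives in the order written; an earlier branch that matches wins even if a later one would match more.
Scanning left to right: at [0:3] → 'uuf'; at [6:9] → 'uuf'; at [12:18] → 'uufqch'; at [22:24] → 'os'.
`findall` yields the raw match text (4 of them) because the pattern has no groups.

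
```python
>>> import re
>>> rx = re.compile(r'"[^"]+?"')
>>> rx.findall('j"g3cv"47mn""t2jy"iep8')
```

`findall` yields the raw match text (2 of them) because the pattern has no groups.

['"g3cv"', '"t2jy"']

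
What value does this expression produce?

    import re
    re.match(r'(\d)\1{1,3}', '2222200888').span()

(0, 4)

`\1` has to match the exact text group 1 already captured.
With `match`, the pattern is implicitly anchored at the beginning.
The match spans [0:4] → '2222'.
Captured: group 1 = '2'.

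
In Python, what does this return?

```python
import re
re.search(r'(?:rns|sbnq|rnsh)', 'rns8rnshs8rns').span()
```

The match spans [0:3] → 'rns'.

(0, 3)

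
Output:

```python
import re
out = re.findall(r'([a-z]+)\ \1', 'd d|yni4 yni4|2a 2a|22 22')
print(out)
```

A backreference is literal: `\1` must see the identical characters the first group matched.
Because there's exactly one group, `findall` drops the full match and keeps group 1 from the one hit.

['d']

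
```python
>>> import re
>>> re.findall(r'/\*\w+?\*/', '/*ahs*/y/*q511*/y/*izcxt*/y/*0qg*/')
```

['/*ahs*/', '/*q511*/', '/*izcxt*/', '/*0qg*/']

Scanning left to right: at [0:7] → '/*ahs*/'; at [8:16] → '/*q511*/'; at [17:26] → '/*izcxt*/'; at [27:34] → '/*0qg*/'.
With no groups in the pattern, `findall` gives back each whole match — 4 here.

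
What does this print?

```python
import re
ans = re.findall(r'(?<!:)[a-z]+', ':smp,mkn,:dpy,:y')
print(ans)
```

The negative lookaround is zero-width — it rules out positions where the adjacent text would match, without consuming anything.
Since nothing is captured, `findall` lists the 3 matched substrings directly.

['mp', 'mkn', 'py']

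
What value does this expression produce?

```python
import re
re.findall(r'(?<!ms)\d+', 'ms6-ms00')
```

['0']

`(?!…)`/`(?<!…)` only lets a position through if the neighbouring text does NOT match; no characters are consumed.
No capturing groups, so `findall` returns the 1 full match string.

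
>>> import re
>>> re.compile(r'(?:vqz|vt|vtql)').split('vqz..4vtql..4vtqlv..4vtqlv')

The regex engine tests alternatives in the order written; an earlier branch that matches wins even if a later one would match more.
Matches to split on: at [0:3] → 'vqz'; at [6:8] → 'vt'; at [13:15] → 'vt'; at [21:23] → 'vt'.
Splitting on the pattern gives 5 pieces.

['', '..4', 'ql..4', 'qlv..4', 'qlv']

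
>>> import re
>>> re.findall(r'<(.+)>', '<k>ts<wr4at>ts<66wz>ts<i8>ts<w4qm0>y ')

['k>ts<wr4at>ts<66wz>ts<i8>ts<w4qm0']

One capturing group, so `findall` returns just the captured substring from the one match — 1 in all.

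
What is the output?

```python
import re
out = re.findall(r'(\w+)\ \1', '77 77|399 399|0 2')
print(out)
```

['77', '399']

`\1` has to match the exact text group 1 already captured.
Matches: at [0:5] match '77 77', group 1 = '77'; at [6:13] match '399 399', group 1 = '399'.
Because there's exactly one group, `findall` drops the full match and keeps group 1 from each hit.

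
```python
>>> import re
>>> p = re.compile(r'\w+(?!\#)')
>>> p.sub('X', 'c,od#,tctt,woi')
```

'X,Xd#,X,X'

The negative lookahead/lookbehind blocks any match where the forbidden context is present.
Each match is replaced by 'X'.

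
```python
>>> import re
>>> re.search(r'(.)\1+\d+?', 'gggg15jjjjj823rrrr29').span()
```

(0, 5)

The backreference `\1` re-matches whatever the first group consumed, character for character.
`search` walks the string left to right and returns the first match it finds.
The match spans [0:5] → 'gggg1'.
Captured: group 1 = 'g'.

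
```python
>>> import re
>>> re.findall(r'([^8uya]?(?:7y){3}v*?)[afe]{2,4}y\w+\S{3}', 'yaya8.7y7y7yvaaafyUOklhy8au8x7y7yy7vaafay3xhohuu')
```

Pattern: optionally any character except [8uya], then the literal '7y' repeated 3 times, then zero or more of the literal 'v' (lazy) (captured); then 2 to 4 of one of [afe], then a literal 'y', then one or more of a word character; then exactly 3 of a non-whitespace character.
Matches: at [5:48] match '.7y7y7yvaaafyUOklhy8au8x7y7yy7vaafay3xhohuu', group 1 = '.7y7y7yv'.
`findall` collects group 1 from the one match (1 total).

['.7y7y7yv']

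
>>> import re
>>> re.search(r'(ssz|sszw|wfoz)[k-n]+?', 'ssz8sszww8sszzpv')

None

Here the pattern never matches, so the call returns None.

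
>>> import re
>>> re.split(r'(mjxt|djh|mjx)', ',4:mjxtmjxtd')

[',4:', 'mjxt', '', 'mjxt', 'd']

The regex engine tests alternatives in the order written; an earlier branch that matches wins even if a later one would match more.
Matches to split on: at [3:7] → 'mjxt'; at [7:11] → 'mjxt'.
Because the pattern has a capturing group, `split` also inserts each captured text between the pieces.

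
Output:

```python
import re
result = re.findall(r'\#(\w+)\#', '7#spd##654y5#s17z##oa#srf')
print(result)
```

['spd', '654y5', 'oa']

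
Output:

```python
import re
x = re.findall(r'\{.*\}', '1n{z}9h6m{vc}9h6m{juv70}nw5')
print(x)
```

With no groups in the pattern, `findall` gives back each whole match — 1 here.

['{z}9h6m{vc}9h6m{juv70}']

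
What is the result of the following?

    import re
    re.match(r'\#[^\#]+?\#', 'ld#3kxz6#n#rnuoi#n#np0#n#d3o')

None

With `match`, the pattern is implicitly anchored at the beginning.
Here the pattern fails at index 0, so the call returns None.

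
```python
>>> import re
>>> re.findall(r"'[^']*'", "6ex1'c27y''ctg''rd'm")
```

With no groups in the pattern, `findall` gives back each whole match — 3 here.

["'c27y'", "'ctg'", "'rd'"]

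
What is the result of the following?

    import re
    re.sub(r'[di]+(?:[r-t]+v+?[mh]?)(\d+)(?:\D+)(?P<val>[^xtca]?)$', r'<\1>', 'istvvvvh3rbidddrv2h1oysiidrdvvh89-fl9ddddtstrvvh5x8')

'istvvvvh3rbidddrv2h1oysiidrdvvh89-fl9<5>'

This matches one or more of one of [di]; then one or more of a character in [r-t], then one or more of the literal 'v' (lazy), then optionally one of [mh] (non-capturing group); then one or more of a digit (captured); then one or more of a non-digit (non-capturing group); then optionally any character except [xtca] (captured as 'val'); then anchored at the end.
Each match is replaced using the text its own group 1 captured.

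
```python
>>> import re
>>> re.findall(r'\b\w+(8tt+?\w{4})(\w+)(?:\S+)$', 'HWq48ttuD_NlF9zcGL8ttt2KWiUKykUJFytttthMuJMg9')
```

With the lazy modifier that quantifier settles for the fewest repetitions that let the rest of the pattern succeed (the atoms after it are unaffected and can still be greedy).
With 2 capturing groups, `findall` returns a 2-tuple per match.

[('8ttt2KW', 'iUKykUJFytttthMuJMg')]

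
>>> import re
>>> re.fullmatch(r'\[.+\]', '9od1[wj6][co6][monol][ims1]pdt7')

`fullmatch` succeeds only if the pattern covers the string from start to end.
Here the pattern can't cover the whole string, so the call returns None.

None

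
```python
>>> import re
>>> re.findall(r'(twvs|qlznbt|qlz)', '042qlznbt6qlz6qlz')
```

Branches in `(...|...)` are attempted left-to-right; the first branch that allows the whole pattern to succeed is taken.
Scanning left to right: at [3:9] match 'qlznbt', group 1 = 'qlznbt'; at [10:13] match 'qlz', group 1 = 'qlz'; at [14:17] match 'qlz', group 1 = 'qlz'.
One capturing group, so `findall` returns just the captured substring from each match — 3 in all.

['qlznbt', 'qlz', 'qlz']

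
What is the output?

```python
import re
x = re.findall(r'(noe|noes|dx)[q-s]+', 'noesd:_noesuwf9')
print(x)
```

['noe', 'noe']

Matches: at [0:4] match 'noes', group 1 = 'noe'; at [7:11] match 'noes', group 1 = 'noe'.
Because there's exactly one group, `findall` drops the full match and keeps group 1 from each hit.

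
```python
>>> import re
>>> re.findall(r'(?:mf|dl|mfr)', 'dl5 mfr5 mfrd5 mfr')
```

Branches in `(...|...)` are attempted left-to-right; the first branch that allows the whole pattern to succeed is taken.
Walking the string: at [0:2] → 'dl'; at [4:6] → 'mf'; at [9:11] → 'mf'; at [15:17] → 'mf'.
With no groups in the pattern, `findall` gives back each whole match — 4 here.

['dl', 'mf', 'mf', 'mf']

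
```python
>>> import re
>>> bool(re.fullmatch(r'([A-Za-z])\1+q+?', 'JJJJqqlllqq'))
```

`re.fullmatch` is like wrapping the pattern in `^…$` (in single-line mode).
Here the pattern can't cover the whole string, so the call returns None, and `bool(None)` is False.

False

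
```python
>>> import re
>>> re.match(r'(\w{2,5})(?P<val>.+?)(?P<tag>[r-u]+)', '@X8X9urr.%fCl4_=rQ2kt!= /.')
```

The pattern matches 2 to 5 of a word character (captured); then one or more of any character (lazy) (captured as 'val'); then one or more of a character in [r-u] (captured as 'tag').
`match` is anchored at position 0; if the pattern doesn't fit there, it returns None.
Here the string doesn't start with a match, so the call returns None.

None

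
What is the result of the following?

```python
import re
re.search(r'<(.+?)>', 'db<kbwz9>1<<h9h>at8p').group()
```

A non-greedy quantifier consumes as few characters as it can — just enough that the remainder of the pattern still matches from where it stops; whatever follows it matches normally.
The match spans [2:9] → '<kbwz9>'.

'<kbwz9>'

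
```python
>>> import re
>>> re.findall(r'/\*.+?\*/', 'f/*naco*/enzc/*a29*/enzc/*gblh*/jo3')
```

['/*naco*/', '/*a29*/', '/*gblh*/']

Since nothing is captured, `findall` lists the 3 matched substrings directly.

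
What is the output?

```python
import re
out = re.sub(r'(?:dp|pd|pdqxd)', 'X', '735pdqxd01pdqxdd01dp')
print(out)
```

735Xqxd01Xqxdd01X

Branches in `(...|...)` are attempted left-to-right; the first branch that allows the whole pattern to succeed is taken.
`sub` substitutes 'X' at each match site.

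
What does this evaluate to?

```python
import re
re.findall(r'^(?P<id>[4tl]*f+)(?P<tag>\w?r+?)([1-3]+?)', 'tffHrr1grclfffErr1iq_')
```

`findall` packs the 3 group values into a tuple for every match.

[('tff', 'Hrr', '1')]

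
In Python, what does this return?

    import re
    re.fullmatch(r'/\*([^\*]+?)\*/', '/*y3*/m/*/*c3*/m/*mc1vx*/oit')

`re.fullmatch` requires the pattern to consume the entire string.
Here the string isn't matched end-to-end, so the call returns None.

None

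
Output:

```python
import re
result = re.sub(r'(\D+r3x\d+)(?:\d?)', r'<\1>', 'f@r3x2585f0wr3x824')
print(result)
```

<f@r3x2585>f0<wr3x824>

The pattern matches one or more of a non-digit, then the literal 'r3x', then one or more of a digit (captured); then optionally a digit (non-capturing group).
Matches: at [0:9] → 'f@r3x2585'; at [11:18] → 'wr3x824'.
The replacement refers to a captured group, so each match is rewritten using its own captured text.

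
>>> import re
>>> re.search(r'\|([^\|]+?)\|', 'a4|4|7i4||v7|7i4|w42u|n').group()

'|4|'

The match spans [2:5] → '|4|'.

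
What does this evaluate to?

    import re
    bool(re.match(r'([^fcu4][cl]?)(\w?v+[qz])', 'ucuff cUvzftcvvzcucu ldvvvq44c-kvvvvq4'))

False

The pattern matches any character except [fcu4], then optionally one of [cl] (captured); then optionally a word character, then one or more of a literal 'v', then one of [qz] (captured).
With `match`, the pattern is implicitly anchored at the beginning.
Here position 0 doesn't satisfy it, so the call returns None, and `bool(None)` is False.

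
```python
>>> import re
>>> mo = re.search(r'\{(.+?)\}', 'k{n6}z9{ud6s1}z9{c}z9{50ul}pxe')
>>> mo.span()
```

The `?` after the quantifier makes it lazy — it takes as little as possible before letting the rest of the pattern try.
`search` walks the string left to right and returns the first match it finds.
The match spans [1:5] → '{n6}'.
Captured: group 1 = 'n6'.

(1, 5)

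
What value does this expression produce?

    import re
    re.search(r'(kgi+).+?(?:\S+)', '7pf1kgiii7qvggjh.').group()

'kgiii7qvggjh.'

The pattern matches the literal 'kg', then one or more of a literal 'i' (captured); then one or more of any character (lazy); then one or more of a non-whitespace character (non-capturing group).
`search` walks the string left to right and returns the first match it finds.
The match spans [4:17] → 'kgiii7qvggjh.'.
Captured: group 1 = 'kgiii'.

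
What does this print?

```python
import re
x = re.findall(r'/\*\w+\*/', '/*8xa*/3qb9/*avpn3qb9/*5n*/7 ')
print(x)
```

['/*8xa*/', '/*5n*/']

Since nothing is captured, `findall` lists the 2 matched substrings directly.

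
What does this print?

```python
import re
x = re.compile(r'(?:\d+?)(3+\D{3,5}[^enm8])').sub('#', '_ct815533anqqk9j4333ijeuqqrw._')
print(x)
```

The pattern matches one or more of a digit (lazy) (non-capturing group); then one or more of a literal '3', then 3 to 5 of a non-digit, then any character except [enm8] (captured).
Matches: at [3:15] → '815533anqqk9'; at [16:26] → '4333ijeuqq'.
Each match is replaced by '#'.

_ct#j#rw._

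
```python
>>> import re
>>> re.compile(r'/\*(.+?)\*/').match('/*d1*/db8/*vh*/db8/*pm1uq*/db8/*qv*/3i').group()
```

`re.match` won't scan ahead — the pattern has to work from the very first character.
The match spans [0:6] → '/*d1*/'.

'/*d1*/'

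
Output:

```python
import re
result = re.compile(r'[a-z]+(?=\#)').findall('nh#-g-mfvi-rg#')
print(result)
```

['nh', 'rg']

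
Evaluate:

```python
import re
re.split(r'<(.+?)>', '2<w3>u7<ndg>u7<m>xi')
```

['2', 'w3', 'u7', 'ndg', 'u7', 'm', 'xi']

Matches to split on: at [1:5] → '<w3>'; at [7:12] → '<ndg>'; at [14:17] → '<m>'.
Because the pattern has a capturing group, `split` also inserts each captured text between the pieces.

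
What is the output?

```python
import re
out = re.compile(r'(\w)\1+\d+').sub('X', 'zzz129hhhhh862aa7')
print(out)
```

`\1` is not a pattern — it's the concrete string captured by group 1, re-applied verbatim.
Every occurrence is swapped for 'X'.

XXX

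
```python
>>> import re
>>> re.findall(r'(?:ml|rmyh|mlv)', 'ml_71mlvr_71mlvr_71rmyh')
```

Alternation tries branches left to right and keeps the first one that lets the overall match succeed at that position.
Walking the string: at [0:2] → 'ml'; at [5:7] → 'ml'; at [12:14] → 'ml'; at [19:23] → 'rmyh'.
With no groups in the pattern, `findall` gives back each whole match — 4 here.

['ml', 'ml', 'ml', 'rmyh']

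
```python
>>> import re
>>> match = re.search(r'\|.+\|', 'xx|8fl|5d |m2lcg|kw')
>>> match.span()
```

(2, 17)

Unlike `match`, `search` isn't anchored — it looks for the pattern anywhere in the string.
The match spans [2:17] → '|8fl|5d |m2lcg|'.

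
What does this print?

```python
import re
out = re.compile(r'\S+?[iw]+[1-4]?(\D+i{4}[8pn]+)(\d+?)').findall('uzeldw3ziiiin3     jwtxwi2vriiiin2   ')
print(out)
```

With 2 capturing groups, `findall` returns a 2-tuple per match.

[('ziiiin', '3'), ('vriiiin', '2')]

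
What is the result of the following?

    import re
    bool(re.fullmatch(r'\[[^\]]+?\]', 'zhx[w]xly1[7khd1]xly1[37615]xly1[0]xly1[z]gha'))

False

`re.fullmatch` requires the pattern to consume the entire string.
Here the pattern can't cover the whole string, so the call returns None, and `bool(None)` is False.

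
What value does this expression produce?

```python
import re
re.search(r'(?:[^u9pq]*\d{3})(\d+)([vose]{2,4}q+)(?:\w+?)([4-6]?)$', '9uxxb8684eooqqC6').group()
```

The pattern matches zero or more of any character except [u9pq], then exactly 3 of a digit (non-capturing group); then one or more of a digit (captured); then 2 to 4 of one of [vose], then one or more of the literal 'q' (captured); then one or more of a word character (lazy) (non-capturing group); then optionally a character in [4-6] (captured); then anchored at the end.
`re.search` scans for the first position where the pattern succeeds.
The match spans [2:16] → 'xxb8684eooqqC6'.
Captured: group 1 = '4', group 2 = 'eooqq', group 3 = '6'.

'xxb8684eooqqC6'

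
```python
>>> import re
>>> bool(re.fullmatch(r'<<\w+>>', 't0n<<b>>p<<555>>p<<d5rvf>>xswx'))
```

False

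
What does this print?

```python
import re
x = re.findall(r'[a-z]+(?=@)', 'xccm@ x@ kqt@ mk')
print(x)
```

The lookaround is zero-width — it requires the adjacent text to match without consuming it, so the asserted text isn't part of the match.
Matches: at [0:4] → 'xccm'; at [6:7] → 'x'; at [9:12] → 'kqt'.
Since nothing is captured, `findall` lists the 3 matched substrings directly.

['xccm', 'x', 'kqt']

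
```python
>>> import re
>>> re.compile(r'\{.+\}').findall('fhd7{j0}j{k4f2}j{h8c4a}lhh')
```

['{j0}j{k4f2}j{h8c4a}']

Matches: at [4:23] → '{j0}j{k4f2}j{h8c4a}'.
`findall` yields the raw match text (1 of them) because the pattern has no groups.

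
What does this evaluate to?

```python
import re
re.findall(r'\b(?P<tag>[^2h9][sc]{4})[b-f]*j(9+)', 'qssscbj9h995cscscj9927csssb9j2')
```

The pattern matches a word boundary (`\b`, zero-width); then any character except [2h9], then exactly 4 of one of [sc] (captured as 'tag'); then zero or more of a character in [b-f], then the literal 'j'; then one or more of a literal '9' (captured).
Scanning left to right: at [0:8] match 'qssscbj9', groups = ('qsssc', '9').
Multiple groups make `findall` return tuples — one 2-tuple for the one match.

[('qsssc', '9')]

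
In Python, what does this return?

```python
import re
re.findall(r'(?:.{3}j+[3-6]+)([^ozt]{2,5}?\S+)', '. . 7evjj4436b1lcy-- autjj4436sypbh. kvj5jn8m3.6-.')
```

Because there's exactly one group, `findall` drops the full match and keeps group 1 from each hit.

['b1lcy--', 'sypbh.', 'jn8m3.6-.']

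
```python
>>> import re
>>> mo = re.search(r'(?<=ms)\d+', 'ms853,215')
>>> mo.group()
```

'853'

The positive lookaround only admits positions where the adjacent text matches; those characters stay outside the span.
The match spans [2:5] → '853'.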